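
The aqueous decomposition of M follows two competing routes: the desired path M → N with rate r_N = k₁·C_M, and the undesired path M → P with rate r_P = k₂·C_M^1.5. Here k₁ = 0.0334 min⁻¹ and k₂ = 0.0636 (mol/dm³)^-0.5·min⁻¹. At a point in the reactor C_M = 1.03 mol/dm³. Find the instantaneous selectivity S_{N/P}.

0.517

S_{N/P} = r_N/r_P = (k₁·C_M)/(k₂·C_M^1.5) = (k₁/k₂)·C_M^-0.5.
= (0.0334×1.030) / (0.0636×1.030^1.5) = 0.03440/0.06648 = 0.517.
The undesired path is higher order in M, so low C_M (CSTR or dilute feed) favours N.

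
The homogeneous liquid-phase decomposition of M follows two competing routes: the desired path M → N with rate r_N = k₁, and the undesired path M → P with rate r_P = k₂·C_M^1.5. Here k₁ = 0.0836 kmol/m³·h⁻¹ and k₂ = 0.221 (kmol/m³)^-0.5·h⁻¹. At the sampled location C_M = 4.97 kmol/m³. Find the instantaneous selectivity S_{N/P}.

0.0341

S_{N/P} = r_N/r_P = (k₁)/(k₂·C_M^1.5) = (k₁/k₂)·C_M^-1.5.
= (0.0836) / (0.221×4.970^1.5) = 0.08360/2.449 = 0.0341.
The undesired path is higher order in M, so low C_M (CSTR or dilute feed) favours N.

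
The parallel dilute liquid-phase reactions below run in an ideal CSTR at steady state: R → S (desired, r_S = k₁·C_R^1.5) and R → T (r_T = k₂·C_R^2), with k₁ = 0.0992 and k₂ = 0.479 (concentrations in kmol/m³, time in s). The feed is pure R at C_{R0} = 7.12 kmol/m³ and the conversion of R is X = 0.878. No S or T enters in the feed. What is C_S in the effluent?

Exit C_R = C_{R0}(1−X) = 7.12×0.122 = 0.8686 kmol/m³.
Rates in a CSTR are evaluated at the outlet concentration: r_S = 0.0992×0.8686^1.5 = 0.08031, r_T = 0.479×0.8686^2 = 0.3614.
Fraction of consumed R going to S: r_S/(r_S+r_T) = 0.1818.
C_S = 0.1818·C_{R0}·X = 0.1818×7.12×0.878 = 1.14 kmol/m³.

1.14 kmol/m³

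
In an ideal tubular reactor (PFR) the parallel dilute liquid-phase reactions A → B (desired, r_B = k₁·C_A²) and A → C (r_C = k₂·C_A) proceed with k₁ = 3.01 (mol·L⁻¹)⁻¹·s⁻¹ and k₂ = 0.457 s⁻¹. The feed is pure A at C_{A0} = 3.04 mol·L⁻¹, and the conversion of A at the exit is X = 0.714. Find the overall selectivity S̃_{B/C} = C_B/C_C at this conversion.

C_A = C_{A0}(1−X) = 0.8694 mol·L⁻¹.
Along a PFR/batch, dC_C/dC_A = −r_C/(r_B+r_C) = −k₂/(k₂+k₁·C_A).
Integrating from C_{A0} to C_A: C_C = (0.457/3.01)·ln[(0.457+3.01·3.04)/(0.457+3.01·0.869)] = 0.1518·ln(9.607/3.074) = 0.1730 mol·L⁻¹.
Then C_B = (C_{A0}−C_A) − C_C = 2.171 − 0.1730 = 1.998 mol·L⁻¹.
S̃_{B/C} = C_B/C_C = 1.998/0.1730 = 11.5.

11.5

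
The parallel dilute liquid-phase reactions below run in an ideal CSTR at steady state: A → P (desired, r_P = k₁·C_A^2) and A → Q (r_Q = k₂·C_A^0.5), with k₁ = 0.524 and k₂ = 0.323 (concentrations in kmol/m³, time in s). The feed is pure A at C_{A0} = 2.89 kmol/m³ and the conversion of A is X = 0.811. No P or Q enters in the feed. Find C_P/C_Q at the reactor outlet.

0.655

Exit C_A = C_{A0}(1−X) = 2.89×0.189 = 0.5462 kmol/m³.
In a CSTR the entire volume is at exit conditions, so r_P = 0.524×0.5462^2 = 0.1563 and r_Q = 0.323×0.5462^0.5 = 0.2387.
Overall selectivity = C_P/C_Q = r_Pτ/(r_Qτ) = r_P/r_Q = 0.655.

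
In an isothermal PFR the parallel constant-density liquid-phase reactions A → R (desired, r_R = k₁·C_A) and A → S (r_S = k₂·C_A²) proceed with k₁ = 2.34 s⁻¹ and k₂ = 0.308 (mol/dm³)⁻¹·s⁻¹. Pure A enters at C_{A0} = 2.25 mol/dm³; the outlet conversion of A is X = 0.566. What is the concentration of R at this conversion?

1.05 mol/dm³

C_A = C_{A0}(1−X) = 0.9765 mol/dm³.
Along a PFR/batch, dC_R/dC_A = −r_R/(r_R+r_S) = −k₁/(k₁+k₂·C_A).
Integrating from C_{A0} to C_A: C_R = (2.34/0.308)·ln[(2.34+0.308·2.25)/(2.34+0.308·0.977)] = 7.597·ln(3.033/2.641) = 1.052 mol/dm³.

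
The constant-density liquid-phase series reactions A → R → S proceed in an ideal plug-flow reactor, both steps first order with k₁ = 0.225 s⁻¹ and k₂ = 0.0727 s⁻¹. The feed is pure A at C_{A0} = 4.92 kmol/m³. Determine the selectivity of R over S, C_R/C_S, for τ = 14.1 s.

0.955

Solving the coupled first-order balances gives C_R(τ) = [k₁/(k₂−k₁)]·C_{A0}·(e^(−k₁τ) − e^(−k₂τ)).
e^(−k₁τ) = e^(−0.225×14.1) = e^(−3.172) = 0.04190; e^(−k₂τ) = e^(−1.025) = 0.3588.
C_R = 0.225×4.92/(0.0727−0.225) × (0.04190−0.3588) = (-7.269)×(-0.3169) = 2.303 kmol/m³.
C_A = C_{A0}e^(−k₁τ) = 0.2061 kmol/m³, so C_S = C_{A0}−C_A−C_R = 2.411 kmol/m³; C_R/C_S = 0.955.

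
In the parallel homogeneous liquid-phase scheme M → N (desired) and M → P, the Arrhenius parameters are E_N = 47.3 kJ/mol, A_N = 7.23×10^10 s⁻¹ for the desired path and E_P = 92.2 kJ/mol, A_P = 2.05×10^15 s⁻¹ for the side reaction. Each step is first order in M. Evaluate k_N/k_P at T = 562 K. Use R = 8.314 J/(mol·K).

0.526

With equal orders, S_{N/P} = k_N/k_P = (A_N/A_P)·exp[(E_P−E_N)/(RT)].
(E_P−E_N)/(RT) = (92.2−47.3)×10³/(8.314×562) = 44900/4672 = 9.609.
k_N/k_P = (7.23×10^10/2.05×10^15)·exp(9.609) = 3.527×10^-5 × 14905 = 0.526.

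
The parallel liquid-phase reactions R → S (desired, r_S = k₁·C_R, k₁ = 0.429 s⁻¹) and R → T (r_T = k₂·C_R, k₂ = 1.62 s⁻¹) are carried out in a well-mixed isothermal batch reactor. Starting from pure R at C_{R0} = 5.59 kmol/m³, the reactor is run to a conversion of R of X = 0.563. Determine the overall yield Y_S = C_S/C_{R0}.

0.118

C_R = C_{R0}(1−X) = 2.443 kmol/m³.
Both paths are first order in R, so the instantaneous fraction to S is constant: dC_S/d(−C_R) = k₁/(k₁+k₂) = 0.2094.
C_S = 0.2094·(C_{R0}−C_R) = 0.2094×3.147 = 0.659 kmol/m³.
Y_S = C_S/C_{R0} = 0.6589/5.59 = 0.118.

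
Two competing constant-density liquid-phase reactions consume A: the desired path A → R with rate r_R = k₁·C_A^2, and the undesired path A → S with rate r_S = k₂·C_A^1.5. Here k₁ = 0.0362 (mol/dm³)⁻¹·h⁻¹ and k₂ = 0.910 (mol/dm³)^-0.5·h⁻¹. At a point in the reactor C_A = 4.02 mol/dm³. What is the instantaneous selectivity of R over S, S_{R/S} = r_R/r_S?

0.0798

S_{R/S} = r_R/r_S = (k₁·C_A^2)/(k₂·C_A^1.5) = (k₁/k₂)·C_A^0.5.
= (0.0362×4.020^2) / (0.910×4.020^1.5) = 0.5850/7.335 = 0.0798.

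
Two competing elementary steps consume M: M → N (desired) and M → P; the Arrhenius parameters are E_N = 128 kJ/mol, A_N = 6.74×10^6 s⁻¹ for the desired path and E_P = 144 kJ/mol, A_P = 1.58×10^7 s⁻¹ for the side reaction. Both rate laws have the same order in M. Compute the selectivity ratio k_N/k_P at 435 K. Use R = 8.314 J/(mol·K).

Since both paths have the same order in M, the concentration cancels and S_{N/P} = k_N/k_P = (A_N/A_P)·exp[(E_P−E_N)/(RT)].
(E_P−E_N)/(RT) = (144−128)×10³/(8.314×435) = 16000/3617 = 4.424.
k_N/k_P = (6.74×10^6/1.58×10^7)·exp(4.424) = 0.4266 × 83.43 = 35.6.

35.6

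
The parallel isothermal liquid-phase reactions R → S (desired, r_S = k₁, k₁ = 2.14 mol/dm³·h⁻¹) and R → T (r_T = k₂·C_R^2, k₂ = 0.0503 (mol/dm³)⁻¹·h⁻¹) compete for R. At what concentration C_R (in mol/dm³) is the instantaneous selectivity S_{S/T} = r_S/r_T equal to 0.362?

S_{S/T} = (k₁/k₂)·C_R^-2 ⇒ C_R = (S·k₂/k₁)^(-0.5).
= (0.362×0.0503/2.14)^(-0.5) = (0.008509)^(-0.5) = 10.8 mol/dm³.

10.8 mol/dm³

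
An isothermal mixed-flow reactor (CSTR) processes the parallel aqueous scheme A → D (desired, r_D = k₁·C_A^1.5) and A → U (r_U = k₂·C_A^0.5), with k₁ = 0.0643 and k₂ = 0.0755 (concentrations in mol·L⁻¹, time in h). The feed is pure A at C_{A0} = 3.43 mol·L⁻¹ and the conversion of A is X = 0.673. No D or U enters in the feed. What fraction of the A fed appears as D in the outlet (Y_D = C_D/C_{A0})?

Exit C_A = C_{A0}(1−X) = 3.43×0.327 = 1.122 mol·L⁻¹.
Rates in a CSTR are evaluated at the outlet concentration: r_D = 0.0643×1.122^1.5 = 0.07638, r_U = 0.0755×1.122^0.5 = 0.07996.
Fraction of consumed A going to D: r_D/(r_D+r_U) = 0.4886.
C_D = 0.4886·C_{A0}·X = 0.4886×3.43×0.673 = 1.13 mol·L⁻¹; Y_D = C_D/C_{A0} = 0.329.

0.329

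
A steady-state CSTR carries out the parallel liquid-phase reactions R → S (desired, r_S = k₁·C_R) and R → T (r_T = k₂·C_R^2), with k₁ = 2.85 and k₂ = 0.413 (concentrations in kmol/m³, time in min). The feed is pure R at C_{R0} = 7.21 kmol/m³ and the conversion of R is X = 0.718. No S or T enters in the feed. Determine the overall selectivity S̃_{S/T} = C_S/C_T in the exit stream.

Exit C_R = C_{R0}(1−X) = 7.21×0.282 = 2.033 kmol/m³.
A CSTR operates uniformly at the exit composition, giving r_S = 5.795 and r_T = 1.707 (each k·C_R^n at C_R = 2.033).
Overall selectivity = C_S/C_T = r_Sτ/(r_Tτ) = r_S/r_T = 3.39.

3.39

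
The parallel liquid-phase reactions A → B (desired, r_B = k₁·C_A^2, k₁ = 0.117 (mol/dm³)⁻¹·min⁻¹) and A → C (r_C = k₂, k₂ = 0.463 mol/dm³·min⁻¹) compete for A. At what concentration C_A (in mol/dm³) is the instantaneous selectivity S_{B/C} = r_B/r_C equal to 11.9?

S_{B/C} = (k₁/k₂)·C_A^2 ⇒ C_A = (S·k₂/k₁)^(0.5).
= (11.9×0.463/0.117)^(0.5) = (47.09)^(0.5) = 6.86 mol/dm³.

6.86 mol/dm³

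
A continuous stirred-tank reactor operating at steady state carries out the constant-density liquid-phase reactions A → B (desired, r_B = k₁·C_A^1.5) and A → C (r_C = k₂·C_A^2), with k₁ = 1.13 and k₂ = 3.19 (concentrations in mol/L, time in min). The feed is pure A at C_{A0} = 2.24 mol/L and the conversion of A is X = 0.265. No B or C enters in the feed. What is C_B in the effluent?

0.128 mol/L

Exit C_A = C_{A0}(1−X) = 2.24×0.735 = 1.646 mol/L.
A CSTR operates uniformly at the exit composition, giving r_B = 2.387 and r_C = 8.647 (each k·C_A^n at C_A = 1.646).
Fraction of consumed A going to B: r_B/(r_B+r_C) = 0.2163.
C_B = 0.2163·C_{A0}·X = 0.2163×2.24×0.265 = 0.128 mol/L.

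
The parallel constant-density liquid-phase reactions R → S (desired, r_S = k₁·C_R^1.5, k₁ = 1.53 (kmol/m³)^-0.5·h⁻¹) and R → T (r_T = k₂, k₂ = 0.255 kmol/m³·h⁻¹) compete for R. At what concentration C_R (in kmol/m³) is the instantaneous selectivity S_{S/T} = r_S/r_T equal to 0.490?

0.188 kmol/m³

S_{S/T} = (k₁/k₂)·C_R^1.5 ⇒ C_R = (S·k₂/k₁)^(1/1.5).
= (0.490×0.255/1.53)^(0.6667) = (0.08167)^(0.6667) = 0.188 kmol/m³.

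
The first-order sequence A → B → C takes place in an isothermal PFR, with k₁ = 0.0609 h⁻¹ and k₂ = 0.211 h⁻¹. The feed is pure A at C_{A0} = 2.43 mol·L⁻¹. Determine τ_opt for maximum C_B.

For first-order series the maximum of C_B occurs at τ_opt = ln(k₂/k₁)/(k₂−k₁).
= ln(0.211/0.0609)/(0.211−0.0609) = ln(3.465)/0.1501 = 1.243/0.1501 = 8.28 h.

8.28 h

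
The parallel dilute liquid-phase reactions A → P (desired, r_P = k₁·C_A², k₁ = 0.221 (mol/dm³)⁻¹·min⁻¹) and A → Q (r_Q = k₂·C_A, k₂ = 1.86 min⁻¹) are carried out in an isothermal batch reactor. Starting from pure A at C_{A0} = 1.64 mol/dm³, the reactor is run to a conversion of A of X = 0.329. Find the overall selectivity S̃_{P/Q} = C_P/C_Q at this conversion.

C_A = C_{A0}(1−X) = 1.100 mol/dm³.
Along a PFR/batch, dC_Q/dC_A = −r_Q/(r_P+r_Q) = −k₂/(k₂+k₁·C_A).
Integrating from C_{A0} to C_A: C_Q = (1.86/0.221)·ln[(1.86+0.221·1.64)/(1.86+0.221·1.10)] = 8.416·ln(2.222/2.103) = 0.4641 mol/dm³.
Then C_P = (C_{A0}−C_A) − C_Q = 0.5396 − 0.4641 = 0.07543 mol/dm³.
S̃_{P/Q} = C_P/C_Q = 0.07543/0.4641 = 0.163.

0.163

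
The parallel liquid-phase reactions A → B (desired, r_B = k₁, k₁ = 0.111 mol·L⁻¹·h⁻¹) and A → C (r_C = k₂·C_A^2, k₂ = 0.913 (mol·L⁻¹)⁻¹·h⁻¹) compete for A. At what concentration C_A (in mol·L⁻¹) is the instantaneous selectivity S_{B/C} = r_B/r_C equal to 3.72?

S_{B/C} = (k₁/k₂)·C_A^-2 ⇒ C_A = (S·k₂/k₁)^(-0.5).
= (3.72×0.913/0.111)^(-0.5) = (30.60)^(-0.5) = 0.181 mol·L⁻¹.

0.181 mol·L⁻¹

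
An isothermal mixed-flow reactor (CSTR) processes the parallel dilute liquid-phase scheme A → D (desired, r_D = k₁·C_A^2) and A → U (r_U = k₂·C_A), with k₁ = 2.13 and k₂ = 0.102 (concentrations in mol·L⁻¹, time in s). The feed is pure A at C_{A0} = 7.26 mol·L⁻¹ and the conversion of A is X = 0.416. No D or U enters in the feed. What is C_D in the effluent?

2.99 mol·L⁻¹

Exit C_A = C_{A0}(1−X) = 7.26×0.584 = 4.240 mol·L⁻¹.
A CSTR operates uniformly at the exit composition, giving r_D = 38.29 and r_U = 0.4325 (each k·C_A^n at C_A = 4.240).
Fraction of consumed A going to D: r_D/(r_D+r_U) = 0.9888.
C_D = 0.9888·C_{A0}·X = 0.9888×7.26×0.416 = 2.99 mol·L⁻¹.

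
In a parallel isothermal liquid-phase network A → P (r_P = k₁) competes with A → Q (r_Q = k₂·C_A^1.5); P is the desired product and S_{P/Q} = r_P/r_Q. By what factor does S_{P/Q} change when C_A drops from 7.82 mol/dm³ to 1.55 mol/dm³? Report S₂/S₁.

11.3

S_{P/Q} = (k₁/k₂)·C_A^-1.5, so S₂/S₁ = (C_{A,2}/C_{A,1})^-1.5.
= (1.55/7.82)^(-1.5) = (0.1982)^(-1.5) = 11.3.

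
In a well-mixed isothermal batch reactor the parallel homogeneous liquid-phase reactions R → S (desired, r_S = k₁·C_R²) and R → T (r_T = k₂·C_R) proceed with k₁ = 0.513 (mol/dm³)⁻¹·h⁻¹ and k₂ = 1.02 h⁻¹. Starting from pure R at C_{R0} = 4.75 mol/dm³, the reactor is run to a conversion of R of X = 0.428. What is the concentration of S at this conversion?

1.32 mol/dm³

C_R = C_{R0}(1−X) = 2.717 mol/dm³.
Along a PFR/batch, dC_T/dC_R = −r_T/(r_S+r_T) = −k₂/(k₂+k₁·C_R).
Integrating from C_{R0} to C_R: C_T = (1.02/0.513)·ln[(1.02+0.513·4.75)/(1.02+0.513·2.72)] = 1.988·ln(3.457/2.414) = 0.7140 mol/dm³.
Then C_S = (C_{R0}−C_R) − C_T = 2.033 − 0.7140 = 1.319 mol/dm³.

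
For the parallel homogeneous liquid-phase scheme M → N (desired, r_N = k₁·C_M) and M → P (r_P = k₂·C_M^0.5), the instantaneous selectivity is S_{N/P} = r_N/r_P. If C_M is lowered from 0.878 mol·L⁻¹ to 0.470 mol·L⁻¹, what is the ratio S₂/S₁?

S_{N/P} = (k₁/k₂)·C_M^0.5, so S₂/S₁ = (C_{M,2}/C_{M,1})^0.5.
= (0.470/0.878)^0.5 = (0.5353)^0.5 = 0.732.
Selectivity toward N falls as C_M falls — high-concentration operation is favoured.

0.732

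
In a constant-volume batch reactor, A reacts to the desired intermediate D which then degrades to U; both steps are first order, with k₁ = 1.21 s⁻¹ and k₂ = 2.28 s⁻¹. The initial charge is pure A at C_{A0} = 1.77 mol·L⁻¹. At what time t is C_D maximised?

0.592 s

Setting dC_D/dt = 0 gives t_opt = ln(k₂/k₁)/(k₂−k₁).
= ln(2.28/1.21)/(2.28−1.21) = ln(1.884)/1.070 = 0.6336/1.070 = 0.592 s.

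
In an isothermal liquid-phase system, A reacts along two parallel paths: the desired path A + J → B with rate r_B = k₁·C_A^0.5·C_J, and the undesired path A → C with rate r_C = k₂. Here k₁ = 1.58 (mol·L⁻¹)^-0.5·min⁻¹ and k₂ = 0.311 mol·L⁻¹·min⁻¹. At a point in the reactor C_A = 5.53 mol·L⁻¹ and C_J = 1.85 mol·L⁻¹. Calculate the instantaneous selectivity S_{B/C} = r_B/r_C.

22.1

S_{B/C} = r_B/r_C = (k₁·C_A^0.5·C_J)/(k₂) = (k₁/k₂)·C_A^0.5·C_J.
= (1.58×5.530^0.5×1.850) / (0.311) = 6.874/0.3110 = 22.1.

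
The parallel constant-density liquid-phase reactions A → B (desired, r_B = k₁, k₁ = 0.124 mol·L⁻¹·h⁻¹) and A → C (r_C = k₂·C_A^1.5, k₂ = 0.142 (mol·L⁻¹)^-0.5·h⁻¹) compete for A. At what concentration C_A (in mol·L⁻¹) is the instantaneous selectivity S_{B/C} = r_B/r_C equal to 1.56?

0.679 mol·L⁻¹

S_{B/C} = (k₁/k₂)·C_A^-1.5 ⇒ C_A = (S·k₂/k₁)^(1/(-1.5)).
= (1.56×0.142/0.124)^(-0.6667) = (1.786)^(-0.6667) = 0.679 mol·L⁻¹.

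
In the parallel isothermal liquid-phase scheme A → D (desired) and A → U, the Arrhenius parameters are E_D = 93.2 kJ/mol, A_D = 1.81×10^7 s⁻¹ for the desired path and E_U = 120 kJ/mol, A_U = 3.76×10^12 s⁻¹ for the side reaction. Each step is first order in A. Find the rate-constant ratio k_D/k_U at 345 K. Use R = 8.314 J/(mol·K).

With equal orders, S_{D/U} = k_D/k_U = (A_D/A_U)·exp[(E_U−E_D)/(RT)].
(E_U−E_D)/(RT) = (120−93.2)×10³/(8.314×345) = 26800/2868 = 9.343.
k_D/k_U = (1.81×10^7/3.76×10^12)·exp(9.343) = 4.814×10^-6 × 11423 = 0.0550.
Since E_D < E_U, lowering the temperature improves selectivity toward D.

0.0550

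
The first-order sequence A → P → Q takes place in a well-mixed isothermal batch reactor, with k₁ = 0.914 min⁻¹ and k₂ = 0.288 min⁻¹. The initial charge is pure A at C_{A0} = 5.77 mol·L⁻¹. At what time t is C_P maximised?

The intermediate peaks when r₁ = r₂, i.e. k₁e^(−k₁t) = k₂e^(−k₂t), giving t_opt = ln(k₂/k₁)/(k₂−k₁).
= ln(0.288/0.914)/(0.288−0.914) = ln(0.3151)/-0.6260 = -1.155/-0.6260 = 1.84 min.

1.84 min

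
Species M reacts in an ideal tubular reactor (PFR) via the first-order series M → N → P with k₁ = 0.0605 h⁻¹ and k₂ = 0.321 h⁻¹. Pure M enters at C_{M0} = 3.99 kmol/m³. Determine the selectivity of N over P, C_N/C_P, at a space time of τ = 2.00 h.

Solving the coupled first-order balances gives C_N(τ) = [k₁/(k₂−k₁)]·C_{M0}·(e^(−k₁τ) − e^(−k₂τ)).
e^(−k₁τ) = e^(−0.0605×2.00) = e^(−0.1210) = 0.8860; e^(−k₂τ) = e^(−0.6420) = 0.5262.
C_N = 0.0605×3.99/(0.321−0.0605) × (0.8860−0.5262) = 0.9267×0.3598 = 0.3334 kmol/m³.
C_M = C_{M0}e^(−k₁τ) = 3.535 kmol/m³, so C_P = C_{M0}−C_M−C_N = 0.1213 kmol/m³; C_N/C_P = 2.75.

2.75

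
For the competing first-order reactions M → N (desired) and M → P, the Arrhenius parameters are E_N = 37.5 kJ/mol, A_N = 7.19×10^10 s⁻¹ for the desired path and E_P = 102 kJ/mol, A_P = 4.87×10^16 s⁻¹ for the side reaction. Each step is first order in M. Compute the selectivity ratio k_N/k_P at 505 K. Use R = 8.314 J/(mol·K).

k_N/k_P = (A_N/A_P)·exp[−(E_N−E_P)/(RT)] = (A_N/A_P)·exp[(E_P−E_N)/(RT)].
(E_P−E_N)/(RT) = (102−37.5)×10³/(8.314×505) = 64500/4199 = 15.36.
k_N/k_P = (7.19×10^10/4.87×10^16)·exp(15.36) = 1.476×10^-6 × 4.697×10^6 = 6.93.

6.93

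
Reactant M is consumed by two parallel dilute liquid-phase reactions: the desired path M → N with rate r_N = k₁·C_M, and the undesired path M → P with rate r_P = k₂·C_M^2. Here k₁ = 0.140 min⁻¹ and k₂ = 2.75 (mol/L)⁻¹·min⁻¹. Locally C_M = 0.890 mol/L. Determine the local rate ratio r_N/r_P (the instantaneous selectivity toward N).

S_{N/P} = r_N/r_P = (k₁·C_M)/(k₂·C_M^2) = (k₁/k₂)·C_M⁻¹.
= (0.140×0.8900) / (2.75×0.8900^2) = 0.1246/2.178 = 0.0572.

0.0572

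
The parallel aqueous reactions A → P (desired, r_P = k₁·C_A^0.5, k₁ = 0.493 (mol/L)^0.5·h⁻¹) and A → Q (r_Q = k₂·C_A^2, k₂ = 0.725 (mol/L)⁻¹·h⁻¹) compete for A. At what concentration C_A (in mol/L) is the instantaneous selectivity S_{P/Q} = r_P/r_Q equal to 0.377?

S_{P/Q} = (k₁/k₂)·C_A^-1.5 ⇒ C_A = (S·k₂/k₁)^(1/(-1.5)).
= (0.377×0.725/0.493)^(-0.6667) = (0.5544)^(-0.6667) = 1.48 mol/L.

1.48 mol/L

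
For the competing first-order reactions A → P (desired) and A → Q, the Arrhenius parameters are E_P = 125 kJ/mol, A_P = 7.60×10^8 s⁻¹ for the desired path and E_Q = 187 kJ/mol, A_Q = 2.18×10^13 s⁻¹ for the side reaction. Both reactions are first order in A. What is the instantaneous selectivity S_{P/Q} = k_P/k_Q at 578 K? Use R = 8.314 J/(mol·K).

With equal orders, S_{P/Q} = k_P/k_Q = (A_P/A_Q)·exp[(E_Q−E_P)/(RT)].
(E_Q−E_P)/(RT) = (187−125)×10³/(8.314×578) = 62000/4805 = 12.90.
k_P/k_Q = (7.60×10^8/2.18×10^13)·exp(12.90) = 3.486×10^-5 × 4.011×10^5 = 14.0.
Since E_P < E_Q, lowering the temperature improves selectivity toward P.

14.0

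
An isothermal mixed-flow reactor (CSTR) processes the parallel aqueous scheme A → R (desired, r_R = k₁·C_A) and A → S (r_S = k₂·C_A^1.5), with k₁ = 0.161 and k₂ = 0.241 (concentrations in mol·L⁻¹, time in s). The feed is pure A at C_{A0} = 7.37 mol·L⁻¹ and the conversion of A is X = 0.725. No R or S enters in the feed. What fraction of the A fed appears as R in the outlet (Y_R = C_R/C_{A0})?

0.232

Exit C_A = C_{A0}(1−X) = 7.37×0.275 = 2.027 mol·L⁻¹.
Rates in a CSTR are evaluated at the outlet concentration: r_R = 0.161×2.027 = 0.3263, r_S = 0.241×2.027^1.5 = 0.6954.
Fraction of consumed A going to R: r_R/(r_R+r_S) = 0.3194.
C_R = 0.3194·C_{A0}·X = 0.3194×7.37×0.725 = 1.71 mol·L⁻¹; Y_R = C_R/C_{A0} = 0.232.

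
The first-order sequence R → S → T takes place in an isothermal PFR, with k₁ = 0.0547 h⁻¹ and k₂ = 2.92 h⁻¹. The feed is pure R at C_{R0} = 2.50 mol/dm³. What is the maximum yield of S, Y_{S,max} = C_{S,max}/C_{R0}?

Evaluating C_S at τ_opt = ln(k₂/k₁)/(k₂−k₁) gives C_{S,max}/C_{R0} = (k₁/k₂)^[k₂/(k₂−k₁)].
= (0.0547/2.92)^(2.92/(2.92−0.0547)) = (0.01873)^(1.019) = 0.01736.

0.0174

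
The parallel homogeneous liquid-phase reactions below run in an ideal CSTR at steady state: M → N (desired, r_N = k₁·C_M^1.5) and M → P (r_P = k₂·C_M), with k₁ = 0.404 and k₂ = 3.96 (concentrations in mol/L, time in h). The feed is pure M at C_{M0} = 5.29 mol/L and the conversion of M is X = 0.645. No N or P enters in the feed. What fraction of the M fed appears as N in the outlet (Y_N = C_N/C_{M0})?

0.0791

Exit C_M = C_{M0}(1−X) = 5.29×0.355 = 1.878 mol/L.
In a CSTR the entire volume is at exit conditions, so r_N = 0.404×1.878^1.5 = 1.040 and r_P = 3.96×1.878 = 7.437.
Fraction of consumed M going to N: r_N/(r_N+r_P) = 0.1227.
C_N = 0.1227·C_{M0}·X = 0.1227×5.29×0.645 = 0.419 mol/L; Y_N = C_N/C_{M0} = 0.0791.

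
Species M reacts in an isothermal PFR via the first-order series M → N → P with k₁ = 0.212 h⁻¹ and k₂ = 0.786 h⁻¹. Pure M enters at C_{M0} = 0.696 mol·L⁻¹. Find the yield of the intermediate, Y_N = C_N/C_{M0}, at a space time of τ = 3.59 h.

0.151

For first-order series with pure M initially, C_N(τ) = k₁C_{M0}/(k₂−k₁)·(e^(−k₁τ) − e^(−k₂τ)).
e^(−k₁τ) = e^(−0.212×3.59) = e^(−0.7611) = 0.4672; e^(−k₂τ) = e^(−2.822) = 0.05950.
C_N = 0.212×0.696/(0.786−0.212) × (0.4672−0.05950) = 0.2571×0.4077 = 0.1048 mol·L⁻¹.
Y_N = C_N/C_{M0} = 0.1048/0.696 = 0.151.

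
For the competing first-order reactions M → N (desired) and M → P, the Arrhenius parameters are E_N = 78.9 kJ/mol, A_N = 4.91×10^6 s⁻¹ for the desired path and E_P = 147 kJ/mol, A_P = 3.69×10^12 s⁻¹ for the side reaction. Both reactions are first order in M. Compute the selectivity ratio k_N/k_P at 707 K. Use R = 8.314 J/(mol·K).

Since both paths have the same order in M, the concentration cancels and S_{N/P} = k_N/k_P = (A_N/A_P)·exp[(E_P−E_N)/(RT)].
(E_P−E_N)/(RT) = (147−78.9)×10³/(8.314×707) = 68100/5878 = 11.59.
k_N/k_P = (4.91×10^6/3.69×10^12)·exp(11.59) = 1.331×10^-6 × 1.075×10^5 = 0.143.

0.143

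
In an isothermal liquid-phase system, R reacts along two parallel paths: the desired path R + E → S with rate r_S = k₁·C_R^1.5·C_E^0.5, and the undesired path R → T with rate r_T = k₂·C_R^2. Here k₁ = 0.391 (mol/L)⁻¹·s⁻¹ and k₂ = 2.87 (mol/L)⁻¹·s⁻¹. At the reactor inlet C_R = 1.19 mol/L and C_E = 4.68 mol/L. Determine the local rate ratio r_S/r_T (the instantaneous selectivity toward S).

0.270

S_{S/T} = r_S/r_T = (k₁·C_R^1.5·C_E^0.5)/(k₂·C_R^2) = (k₁/k₂)·C_R^-0.5·C_E^0.5.
= (0.391×1.190^1.5×4.680^0.5) / (2.87×1.190^2) = 1.098/4.064 = 0.270.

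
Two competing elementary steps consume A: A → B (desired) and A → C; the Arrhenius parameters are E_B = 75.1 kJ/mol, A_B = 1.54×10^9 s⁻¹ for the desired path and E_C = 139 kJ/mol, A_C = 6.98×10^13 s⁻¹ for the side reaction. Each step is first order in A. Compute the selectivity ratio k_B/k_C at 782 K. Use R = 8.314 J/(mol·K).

Since both paths have the same order in A, the concentration cancels and S_{B/C} = k_B/k_C = (A_B/A_C)·exp[(E_C−E_B)/(RT)].
(E_C−E_B)/(RT) = (139−75.1)×10³/(8.314×782) = 63900/6502 = 9.828.
k_B/k_C = (1.54×10^9/6.98×10^13)·exp(9.828) = 2.206×10^-5 × 18554 = 0.409.

0.409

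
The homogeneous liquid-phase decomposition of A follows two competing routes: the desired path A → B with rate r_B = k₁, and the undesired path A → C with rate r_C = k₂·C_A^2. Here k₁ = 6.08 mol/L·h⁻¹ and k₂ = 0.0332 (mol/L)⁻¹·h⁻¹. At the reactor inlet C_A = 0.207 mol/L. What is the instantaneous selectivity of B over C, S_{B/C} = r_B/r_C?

S_{B/C} = r_B/r_C = (k₁)/(k₂·C_A^2) = (k₁/k₂)·C_A^-2.
= (6.08) / (0.0332×0.2070^2) = 6.080/0.001423 = 4274.

4274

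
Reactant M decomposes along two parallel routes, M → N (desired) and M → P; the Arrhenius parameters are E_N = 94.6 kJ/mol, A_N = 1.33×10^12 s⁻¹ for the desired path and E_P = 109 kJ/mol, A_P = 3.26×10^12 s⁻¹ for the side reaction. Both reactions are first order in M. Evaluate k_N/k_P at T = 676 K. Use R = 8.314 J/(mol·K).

5.29

Since both paths have the same order in M, the concentration cancels and S_{N/P} = k_N/k_P = (A_N/A_P)·exp[(E_P−E_N)/(RT)].
(E_P−E_N)/(RT) = (109−94.6)×10³/(8.314×676) = 14400/5620 = 2.562.
k_N/k_P = (1.33×10^12/3.26×10^12)·exp(2.562) = 0.4080 × 12.96 = 5.29.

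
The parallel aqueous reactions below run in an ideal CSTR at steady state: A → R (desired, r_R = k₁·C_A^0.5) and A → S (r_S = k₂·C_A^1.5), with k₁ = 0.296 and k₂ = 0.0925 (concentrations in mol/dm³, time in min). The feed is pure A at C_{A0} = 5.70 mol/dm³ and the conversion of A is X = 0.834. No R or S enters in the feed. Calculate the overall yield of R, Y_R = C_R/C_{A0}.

Exit C_A = C_{A0}(1−X) = 5.70×0.166 = 0.9462 mol/dm³.
In a CSTR the entire volume is at exit conditions, so r_R = 0.296×0.9462^0.5 = 0.2879 and r_S = 0.0925×0.9462^1.5 = 0.08514.
Fraction of consumed A going to R: r_R/(r_R+r_S) = 0.7718.
C_R = 0.7718·C_{A0}·X = 0.7718×5.70×0.834 = 3.67 mol/dm³; Y_R = C_R/C_{A0} = 0.644.

0.644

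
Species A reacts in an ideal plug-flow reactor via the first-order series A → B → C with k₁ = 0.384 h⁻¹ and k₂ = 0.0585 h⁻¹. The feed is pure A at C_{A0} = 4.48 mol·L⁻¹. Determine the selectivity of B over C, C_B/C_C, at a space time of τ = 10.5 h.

1.69

For first-order series with pure A initially, C_B(τ) = k₁C_{A0}/(k₂−k₁)·(e^(−k₁τ) − e^(−k₂τ)).
e^(−k₁τ) = e^(−0.384×10.5) = e^(−4.032) = 0.01774; e^(−k₂τ) = e^(−0.6143) = 0.5410.
C_B = 0.384×4.48/(0.0585−0.384) × (0.01774−0.5410) = (-5.285)×(-0.5233) = 2.766 mol·L⁻¹.
C_A = C_{A0}e^(−k₁τ) = 0.07947 mol·L⁻¹, so C_C = C_{A0}−C_A−C_B = 1.635 mol·L⁻¹; C_B/C_C = 1.69.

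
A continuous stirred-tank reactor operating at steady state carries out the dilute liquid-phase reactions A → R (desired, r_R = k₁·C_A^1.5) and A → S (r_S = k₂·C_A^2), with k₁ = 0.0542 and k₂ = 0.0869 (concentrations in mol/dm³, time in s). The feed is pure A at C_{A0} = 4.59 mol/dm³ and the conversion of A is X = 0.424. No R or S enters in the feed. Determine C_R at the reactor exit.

0.540 mol/dm³

Exit C_A = C_{A0}(1−X) = 4.59×0.576 = 2.644 mol/dm³.
A CSTR operates uniformly at the exit composition, giving r_R = 0.2330 and r_S = 0.6074 (each k·C_A^n at C_A = 2.644).
Fraction of consumed A going to R: r_R/(r_R+r_S) = 0.2772.
C_R = 0.2772·C_{A0}·X = 0.2772×4.59×0.424 = 0.540 mol/dm³.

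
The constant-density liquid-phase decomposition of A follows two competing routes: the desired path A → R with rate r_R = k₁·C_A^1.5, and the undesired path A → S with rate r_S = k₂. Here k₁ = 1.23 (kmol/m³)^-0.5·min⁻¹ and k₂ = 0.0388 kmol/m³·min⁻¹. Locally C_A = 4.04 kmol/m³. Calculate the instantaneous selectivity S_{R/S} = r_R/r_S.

S_{R/S} = r_R/r_S = (k₁·C_A^1.5)/(k₂) = (k₁/k₂)·C_A^1.5.
= (1.23×4.040^1.5) / (0.0388) = 9.988/0.03880 = 257.
Since the desired path is higher order in A, keeping C_A high (PFR or concentrated feed) favours R.

257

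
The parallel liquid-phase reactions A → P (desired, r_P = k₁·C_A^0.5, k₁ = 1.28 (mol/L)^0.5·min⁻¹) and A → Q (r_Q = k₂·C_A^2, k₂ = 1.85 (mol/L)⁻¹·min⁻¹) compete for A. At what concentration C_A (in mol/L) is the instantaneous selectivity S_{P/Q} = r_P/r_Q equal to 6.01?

0.237 mol/L

S_{P/Q} = (k₁/k₂)·C_A^-1.5 ⇒ C_A = (S·k₂/k₁)^(1/(-1.5)).
= (6.01×1.85/1.28)^(-0.6667) = (8.686)^(-0.6667) = 0.237 mol/L.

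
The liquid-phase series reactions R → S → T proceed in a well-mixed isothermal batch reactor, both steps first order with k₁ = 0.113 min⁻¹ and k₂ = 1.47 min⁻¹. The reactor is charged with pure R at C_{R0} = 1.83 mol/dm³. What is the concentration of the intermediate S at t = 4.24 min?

The intermediate concentration in a first-order A→B→C sequence is C_S = k₁C_{R0}(e^(−k₁t) − e^(−k₂t))/(k₂−k₁).
e^(−k₁t) = e^(−0.113×4.24) = e^(−0.4791) = 0.6193; e^(−k₂t) = e^(−6.233) = 0.001964.
C_S = 0.113×1.83/(1.47−0.113) × (0.6193−0.001964) = 0.1524×0.6174 = 0.09408 mol/dm³.

0.0941 mol/dm³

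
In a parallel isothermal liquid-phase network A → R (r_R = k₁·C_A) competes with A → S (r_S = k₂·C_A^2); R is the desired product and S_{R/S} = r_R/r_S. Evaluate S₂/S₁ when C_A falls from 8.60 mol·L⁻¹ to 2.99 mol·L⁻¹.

S_{R/S} = (k₁/k₂)·C_A⁻¹, so S₂/S₁ = (C_{A,2}/C_{A,1})⁻¹.
= 8.60/2.99 = 2.88.
Selectivity toward R rises as C_A falls — low-concentration operation is favoured.

2.88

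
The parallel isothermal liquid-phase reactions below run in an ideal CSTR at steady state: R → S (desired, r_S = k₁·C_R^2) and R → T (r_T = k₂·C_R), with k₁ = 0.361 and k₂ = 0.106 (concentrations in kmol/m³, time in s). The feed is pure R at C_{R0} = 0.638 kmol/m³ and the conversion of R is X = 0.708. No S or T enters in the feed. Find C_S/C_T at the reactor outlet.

Exit C_R = C_{R0}(1−X) = 0.638×0.292 = 0.1863 kmol/m³.
Rates in a CSTR are evaluated at the outlet concentration: r_S = 0.361×0.1863^2 = 0.01253, r_T = 0.106×0.1863 = 0.01975.
Overall selectivity = C_S/C_T = r_Sτ/(r_Tτ) = r_S/r_T = 0.634.

0.634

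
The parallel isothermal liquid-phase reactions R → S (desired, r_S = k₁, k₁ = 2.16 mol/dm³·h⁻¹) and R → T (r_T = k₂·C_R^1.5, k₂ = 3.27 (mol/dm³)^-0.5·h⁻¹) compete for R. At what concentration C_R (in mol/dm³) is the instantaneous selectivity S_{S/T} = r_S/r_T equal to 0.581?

1.09 mol/dm³

S_{S/T} = (k₁/k₂)·C_R^-1.5 ⇒ C_R = (S·k₂/k₁)^(1/(-1.5)).
= (0.581×3.27/2.16)^(-0.6667) = (0.8796)^(-0.6667) = 1.09 mol/dm³.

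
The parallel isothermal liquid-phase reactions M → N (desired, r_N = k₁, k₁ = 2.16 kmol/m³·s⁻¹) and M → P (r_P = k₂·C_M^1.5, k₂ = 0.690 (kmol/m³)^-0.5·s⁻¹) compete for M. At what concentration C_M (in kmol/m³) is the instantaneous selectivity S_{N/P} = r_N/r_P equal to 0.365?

S_{N/P} = (k₁/k₂)·C_M^-1.5 ⇒ C_M = (S·k₂/k₁)^(1/(-1.5)).
= (0.365×0.690/2.16)^(-0.6667) = (0.1166)^(-0.6667) = 4.19 kmol/m³.

4.19 kmol/m³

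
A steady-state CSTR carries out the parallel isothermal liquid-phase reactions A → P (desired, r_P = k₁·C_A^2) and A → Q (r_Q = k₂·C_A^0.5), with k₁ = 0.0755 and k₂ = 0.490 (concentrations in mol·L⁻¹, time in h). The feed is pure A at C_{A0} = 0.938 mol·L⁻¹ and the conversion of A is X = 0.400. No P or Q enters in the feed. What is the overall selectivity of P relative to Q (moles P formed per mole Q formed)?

Exit C_A = C_{A0}(1−X) = 0.938×0.600 = 0.5628 mol·L⁻¹.
A CSTR operates uniformly at the exit composition, giving r_P = 0.02391 and r_Q = 0.3676 (each k·C_A^n at C_A = 0.5628).
Overall selectivity = C_P/C_Q = r_Pτ/(r_Qτ) = r_P/r_Q = 0.0651.

0.0651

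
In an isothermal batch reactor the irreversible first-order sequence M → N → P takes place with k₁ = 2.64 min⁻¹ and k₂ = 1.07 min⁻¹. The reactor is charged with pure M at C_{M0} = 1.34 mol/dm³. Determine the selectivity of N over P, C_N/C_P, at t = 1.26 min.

0.640

Solving the coupled first-order balances gives C_N(t) = [k₁/(k₂−k₁)]·C_{M0}·(e^(−k₁t) − e^(−k₂t)).
e^(−k₁t) = e^(−2.64×1.26) = e^(−3.326) = 0.03592; e^(−k₂t) = e^(−1.348) = 0.2597.
C_N = 2.64×1.34/(1.07−2.64) × (0.03592−0.2597) = (-2.253)×(-0.2238) = 0.5042 mol/dm³.
C_M = C_{M0}e^(−k₁t) = 0.04814 mol/dm³, so C_P = C_{M0}−C_M−C_N = 0.7876 mol/dm³; C_N/C_P = 0.640.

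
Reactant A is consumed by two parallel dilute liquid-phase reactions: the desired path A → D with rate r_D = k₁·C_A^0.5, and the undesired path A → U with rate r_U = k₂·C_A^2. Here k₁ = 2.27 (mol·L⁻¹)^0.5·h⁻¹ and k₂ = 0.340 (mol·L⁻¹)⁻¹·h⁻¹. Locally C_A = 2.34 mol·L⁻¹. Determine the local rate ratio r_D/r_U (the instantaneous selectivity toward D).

1.87

S_{D/U} = r_D/r_U = (k₁·C_A^0.5)/(k₂·C_A^2) = (k₁/k₂)·C_A^-1.5.
= (2.27×2.340^0.5) / (0.340×2.340^2) = 3.472/1.862 = 1.87.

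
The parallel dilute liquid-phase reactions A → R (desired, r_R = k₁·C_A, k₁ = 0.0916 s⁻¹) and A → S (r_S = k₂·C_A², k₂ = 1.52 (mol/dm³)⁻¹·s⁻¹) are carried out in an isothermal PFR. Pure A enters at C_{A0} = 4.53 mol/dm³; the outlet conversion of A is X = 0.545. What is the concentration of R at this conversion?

0.0465 mol/dm³

C_A = C_{A0}(1−X) = 2.061 mol/dm³.
Along a PFR/batch, dC_R/dC_A = −r_R/(r_R+r_S) = −k₁/(k₁+k₂·C_A).
Integrating from C_{A0} to C_A: C_R = (0.0916/1.52)·ln[(0.0916+1.52·4.53)/(0.0916+1.52·2.06)] = 0.06026·ln(6.977/3.225) = 0.04651 mol/dm³.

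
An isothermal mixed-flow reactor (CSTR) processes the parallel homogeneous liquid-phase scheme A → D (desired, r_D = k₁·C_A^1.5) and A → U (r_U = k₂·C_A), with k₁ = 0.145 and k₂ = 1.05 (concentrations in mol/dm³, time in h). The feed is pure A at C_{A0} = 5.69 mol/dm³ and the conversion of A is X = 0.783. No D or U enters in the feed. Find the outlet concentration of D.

0.593 mol/dm³

Exit C_A = C_{A0}(1−X) = 5.69×0.217 = 1.235 mol/dm³.
Rates in a CSTR are evaluated at the outlet concentration: r_D = 0.145×1.235^1.5 = 0.1989, r_U = 1.05×1.235 = 1.296.
Fraction of consumed A going to D: r_D/(r_D+r_U) = 0.1330.
C_D = 0.1330·C_{A0}·X = 0.1330×5.69×0.783 = 0.593 mol/dm³.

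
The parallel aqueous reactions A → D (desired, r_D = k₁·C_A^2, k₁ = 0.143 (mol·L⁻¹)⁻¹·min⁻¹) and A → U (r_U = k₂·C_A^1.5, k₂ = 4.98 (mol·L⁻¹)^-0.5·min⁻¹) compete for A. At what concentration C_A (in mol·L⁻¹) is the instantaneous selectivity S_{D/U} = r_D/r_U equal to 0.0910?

10.0 mol·L⁻¹

S_{D/U} = (k₁/k₂)·C_A^0.5 ⇒ C_A = (S·k₂/k₁)^(2).
= (0.0910×4.98/0.143)^(2) = (3.169)^(2) = 10.0 mol·L⁻¹.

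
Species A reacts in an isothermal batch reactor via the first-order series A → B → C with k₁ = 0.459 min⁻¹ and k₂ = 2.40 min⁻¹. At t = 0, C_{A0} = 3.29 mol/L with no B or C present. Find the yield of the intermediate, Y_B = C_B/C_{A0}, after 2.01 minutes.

0.0921

For first-order series with pure A initially, C_B(t) = k₁C_{A0}/(k₂−k₁)·(e^(−k₁t) − e^(−k₂t)).
e^(−k₁t) = e^(−0.459×2.01) = e^(−0.9226) = 0.3975; e^(−k₂t) = e^(−4.824) = 0.008035.
C_B = 0.459×3.29/(2.40−0.459) × (0.3975−0.008035) = 0.7780×0.3895 = 0.3030 mol/L.
Y_B = C_B/C_{A0} = 0.3030/3.29 = 0.0921.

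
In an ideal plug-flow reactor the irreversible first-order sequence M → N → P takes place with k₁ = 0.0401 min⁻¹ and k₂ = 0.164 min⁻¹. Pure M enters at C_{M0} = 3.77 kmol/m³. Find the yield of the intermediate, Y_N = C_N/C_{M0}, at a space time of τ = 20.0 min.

The intermediate concentration in a first-order A→B→C sequence is C_N = k₁C_{M0}(e^(−k₁τ) − e^(−k₂τ))/(k₂−k₁).
e^(−k₁τ) = e^(−0.0401×20.0) = e^(−0.8020) = 0.4484; e^(−k₂τ) = e^(−3.280) = 0.03763.
C_N = 0.0401×3.77/(0.164−0.0401) × (0.4484−0.03763) = 1.220×0.4108 = 0.5012 kmol/m³.
Y_N = C_N/C_{M0} = 0.5012/3.77 = 0.133.

0.133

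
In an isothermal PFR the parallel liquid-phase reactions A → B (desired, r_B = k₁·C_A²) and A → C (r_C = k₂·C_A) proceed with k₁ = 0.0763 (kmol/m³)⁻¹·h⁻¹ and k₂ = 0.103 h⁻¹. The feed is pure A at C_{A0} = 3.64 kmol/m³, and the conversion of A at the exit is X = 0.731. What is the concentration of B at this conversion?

C_A = C_{A0}(1−X) = 0.9792 kmol/m³.
Along a PFR/batch, dC_C/dC_A = −r_C/(r_B+r_C) = −k₂/(k₂+k₁·C_A).
Integrating from C_{A0} to C_A: C_C = (0.103/0.0763)·ln[(0.103+0.0763·3.64)/(0.103+0.0763·0.979)] = 1.350·ln(0.3807/0.1777) = 1.029 kmol/m³.
Then C_B = (C_{A0}−C_A) − C_C = 2.661 − 1.029 = 1.632 kmol/m³.

1.63 kmol/m³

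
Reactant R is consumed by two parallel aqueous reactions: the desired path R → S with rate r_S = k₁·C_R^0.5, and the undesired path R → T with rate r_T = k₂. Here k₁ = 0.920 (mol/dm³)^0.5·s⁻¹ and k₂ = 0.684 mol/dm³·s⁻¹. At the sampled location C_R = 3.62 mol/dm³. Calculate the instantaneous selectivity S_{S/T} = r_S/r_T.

2.56

S_{S/T} = r_S/r_T = (k₁·C_R^0.5)/(k₂) = (k₁/k₂)·C_R^0.5.
= (0.920×3.620^0.5) / (0.684) = 1.750/0.6840 = 2.56.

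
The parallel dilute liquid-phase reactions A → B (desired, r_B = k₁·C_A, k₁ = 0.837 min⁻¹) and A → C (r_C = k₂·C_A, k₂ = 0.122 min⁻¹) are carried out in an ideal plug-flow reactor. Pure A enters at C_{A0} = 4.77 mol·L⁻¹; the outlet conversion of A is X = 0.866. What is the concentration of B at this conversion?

C_A = C_{A0}(1−X) = 0.6392 mol·L⁻¹.
Both paths are first order in A, so the instantaneous fraction to B is constant: dC_B/d(−C_A) = k₁/(k₁+k₂) = 0.8728.
C_B = 0.8728·(C_{A0}−C_A) = 0.8728×4.131 = 3.61 mol·L⁻¹.

3.61 mol·L⁻¹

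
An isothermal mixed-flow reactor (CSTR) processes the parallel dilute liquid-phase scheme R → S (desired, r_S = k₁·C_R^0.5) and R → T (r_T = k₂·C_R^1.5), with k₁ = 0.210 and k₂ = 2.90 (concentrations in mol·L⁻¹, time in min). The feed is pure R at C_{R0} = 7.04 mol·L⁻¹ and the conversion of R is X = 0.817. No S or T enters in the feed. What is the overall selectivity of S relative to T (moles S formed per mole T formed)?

0.0562

Exit C_R = C_{R0}(1−X) = 7.04×0.183 = 1.288 mol·L⁻¹.
Rates in a CSTR are evaluated at the outlet concentration: r_S = 0.210×1.288^0.5 = 0.2384, r_T = 2.90×1.288^1.5 = 4.241.
Overall selectivity = C_S/C_T = r_Sτ/(r_Tτ) = r_S/r_T = 0.0562.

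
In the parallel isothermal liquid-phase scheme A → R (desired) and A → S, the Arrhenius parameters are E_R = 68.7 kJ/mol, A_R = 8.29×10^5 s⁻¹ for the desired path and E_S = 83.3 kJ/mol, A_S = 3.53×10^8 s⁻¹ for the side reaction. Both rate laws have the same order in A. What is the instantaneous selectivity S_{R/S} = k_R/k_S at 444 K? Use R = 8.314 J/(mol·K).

k_R/k_S = (A_R/A_S)·exp[−(E_R−E_S)/(RT)] = (A_R/A_S)·exp[(E_S−E_R)/(RT)].
(E_S−E_R)/(RT) = (83.3−68.7)×10³/(8.314×444) = 14600/3691 = 3.955.
k_R/k_S = (8.29×10^5/3.53×10^8)·exp(3.955) = 0.002348 × 52.20 = 0.123.
Since E_R < E_S, lowering the temperature improves selectivity toward R.

0.123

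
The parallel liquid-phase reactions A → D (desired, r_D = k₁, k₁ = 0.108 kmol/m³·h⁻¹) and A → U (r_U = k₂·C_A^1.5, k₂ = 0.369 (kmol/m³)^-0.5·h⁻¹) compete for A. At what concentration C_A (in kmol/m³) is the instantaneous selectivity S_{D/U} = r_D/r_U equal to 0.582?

S_{D/U} = (k₁/k₂)·C_A^-1.5 ⇒ C_A = (S·k₂/k₁)^(1/(-1.5)).
= (0.582×0.369/0.108)^(-0.6667) = (1.988)^(-0.6667) = 0.632 kmol/m³.

0.632 kmol/m³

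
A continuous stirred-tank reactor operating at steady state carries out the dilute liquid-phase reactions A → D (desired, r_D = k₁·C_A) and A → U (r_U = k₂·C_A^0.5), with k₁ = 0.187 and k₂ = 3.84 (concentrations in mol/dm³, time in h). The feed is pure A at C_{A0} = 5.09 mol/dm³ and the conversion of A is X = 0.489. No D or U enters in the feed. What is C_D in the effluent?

0.181 mol/dm³

Exit C_A = C_{A0}(1−X) = 5.09×0.511 = 2.601 mol/dm³.
A CSTR operates uniformly at the exit composition, giving r_D = 0.4864 and r_U = 6.193 (each k·C_A^n at C_A = 2.601).
Fraction of consumed A going to D: r_D/(r_D+r_U) = 0.07282.
C_D = 0.07282·C_{A0}·X = 0.07282×5.09×0.489 = 0.181 mol/dm³.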